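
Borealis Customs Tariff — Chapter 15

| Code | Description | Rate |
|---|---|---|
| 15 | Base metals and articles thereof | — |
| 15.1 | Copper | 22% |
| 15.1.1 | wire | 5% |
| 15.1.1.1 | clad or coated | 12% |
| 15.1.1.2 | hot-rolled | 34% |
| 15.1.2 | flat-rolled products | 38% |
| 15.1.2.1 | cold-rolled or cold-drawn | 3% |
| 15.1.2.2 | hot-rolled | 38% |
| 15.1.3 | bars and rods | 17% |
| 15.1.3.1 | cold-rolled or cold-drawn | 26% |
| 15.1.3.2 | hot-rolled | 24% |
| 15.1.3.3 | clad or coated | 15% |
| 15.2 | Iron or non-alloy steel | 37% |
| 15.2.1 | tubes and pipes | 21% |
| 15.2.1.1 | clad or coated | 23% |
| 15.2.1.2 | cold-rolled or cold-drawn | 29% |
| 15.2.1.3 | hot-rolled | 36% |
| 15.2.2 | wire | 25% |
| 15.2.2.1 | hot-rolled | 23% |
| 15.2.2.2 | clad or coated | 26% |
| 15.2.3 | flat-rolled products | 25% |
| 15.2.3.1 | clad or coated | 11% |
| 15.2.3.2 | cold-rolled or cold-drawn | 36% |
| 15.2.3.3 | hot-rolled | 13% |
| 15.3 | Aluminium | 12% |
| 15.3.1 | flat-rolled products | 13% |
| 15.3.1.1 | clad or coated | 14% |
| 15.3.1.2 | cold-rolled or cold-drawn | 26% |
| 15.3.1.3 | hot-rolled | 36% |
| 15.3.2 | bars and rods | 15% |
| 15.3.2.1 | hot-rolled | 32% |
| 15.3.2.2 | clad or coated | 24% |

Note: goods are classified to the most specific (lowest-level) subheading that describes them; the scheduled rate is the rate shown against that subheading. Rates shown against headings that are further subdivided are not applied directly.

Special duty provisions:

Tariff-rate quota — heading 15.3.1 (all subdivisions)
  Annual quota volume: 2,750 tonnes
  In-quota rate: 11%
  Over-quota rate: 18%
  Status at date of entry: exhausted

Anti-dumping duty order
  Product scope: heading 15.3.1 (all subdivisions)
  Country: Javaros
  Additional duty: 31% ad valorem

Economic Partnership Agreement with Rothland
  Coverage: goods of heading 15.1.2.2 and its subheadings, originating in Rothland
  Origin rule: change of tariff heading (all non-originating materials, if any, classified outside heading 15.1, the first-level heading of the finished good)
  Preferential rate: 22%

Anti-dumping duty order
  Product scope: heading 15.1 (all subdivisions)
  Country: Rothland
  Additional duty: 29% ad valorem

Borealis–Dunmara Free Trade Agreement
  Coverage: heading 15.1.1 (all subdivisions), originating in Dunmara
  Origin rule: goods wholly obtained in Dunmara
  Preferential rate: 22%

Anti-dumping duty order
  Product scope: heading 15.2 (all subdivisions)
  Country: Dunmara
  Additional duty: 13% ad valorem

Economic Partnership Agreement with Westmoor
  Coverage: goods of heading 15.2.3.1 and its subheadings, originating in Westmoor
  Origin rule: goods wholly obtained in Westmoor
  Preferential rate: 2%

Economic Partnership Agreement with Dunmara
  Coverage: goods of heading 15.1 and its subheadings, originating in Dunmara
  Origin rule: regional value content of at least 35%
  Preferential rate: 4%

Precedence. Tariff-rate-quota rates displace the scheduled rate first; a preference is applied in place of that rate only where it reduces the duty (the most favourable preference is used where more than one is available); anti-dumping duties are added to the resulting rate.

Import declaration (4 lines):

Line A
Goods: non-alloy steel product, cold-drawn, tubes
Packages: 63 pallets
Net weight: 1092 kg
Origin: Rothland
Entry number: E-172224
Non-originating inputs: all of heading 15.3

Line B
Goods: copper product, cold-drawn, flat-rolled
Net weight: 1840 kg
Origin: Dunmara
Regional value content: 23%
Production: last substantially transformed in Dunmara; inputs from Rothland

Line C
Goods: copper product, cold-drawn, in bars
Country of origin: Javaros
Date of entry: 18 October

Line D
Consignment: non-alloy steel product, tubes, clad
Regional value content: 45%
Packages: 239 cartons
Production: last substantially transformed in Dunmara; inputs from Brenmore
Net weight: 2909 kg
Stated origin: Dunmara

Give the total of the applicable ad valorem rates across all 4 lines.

Line A: non-alloy steel → 15.2; tubes → 15.2.1; cold-drawn → 15.2.1.2. Scheduled 29%. Rothland agreement on 15.1.2.2: 15.2.1.2 not covered. → 29%.
Line B: copper → 15.1; flat-rolled → 15.1.2; cold-drawn → 15.1.2.1. Scheduled 3%. Dunmara agreement on 15.1.1: 15.1.2.1 not covered; Dunmara agreement on 15.1: RVC < 35%. → 3%.
Line C: copper → 15.1; in bars → 15.1.3; cold-drawn → 15.1.3.1. Scheduled 26%. No special measure applies. → 26%.
Line D: non-alloy steel → 15.2; tubes → 15.2.1; clad → 15.2.1.1. Scheduled 23%. Dunmara agreement on 15.1.1: 15.2.1.1 not covered; Dunmara agreement on 15.1: 15.2.1.1 not covered; anti-dumping (Dunmara, 15.2): +13%; total 23% + 13% = 36%. → 36%.
Sum: 29% + 3% + 26% + 36% = 94%.

94%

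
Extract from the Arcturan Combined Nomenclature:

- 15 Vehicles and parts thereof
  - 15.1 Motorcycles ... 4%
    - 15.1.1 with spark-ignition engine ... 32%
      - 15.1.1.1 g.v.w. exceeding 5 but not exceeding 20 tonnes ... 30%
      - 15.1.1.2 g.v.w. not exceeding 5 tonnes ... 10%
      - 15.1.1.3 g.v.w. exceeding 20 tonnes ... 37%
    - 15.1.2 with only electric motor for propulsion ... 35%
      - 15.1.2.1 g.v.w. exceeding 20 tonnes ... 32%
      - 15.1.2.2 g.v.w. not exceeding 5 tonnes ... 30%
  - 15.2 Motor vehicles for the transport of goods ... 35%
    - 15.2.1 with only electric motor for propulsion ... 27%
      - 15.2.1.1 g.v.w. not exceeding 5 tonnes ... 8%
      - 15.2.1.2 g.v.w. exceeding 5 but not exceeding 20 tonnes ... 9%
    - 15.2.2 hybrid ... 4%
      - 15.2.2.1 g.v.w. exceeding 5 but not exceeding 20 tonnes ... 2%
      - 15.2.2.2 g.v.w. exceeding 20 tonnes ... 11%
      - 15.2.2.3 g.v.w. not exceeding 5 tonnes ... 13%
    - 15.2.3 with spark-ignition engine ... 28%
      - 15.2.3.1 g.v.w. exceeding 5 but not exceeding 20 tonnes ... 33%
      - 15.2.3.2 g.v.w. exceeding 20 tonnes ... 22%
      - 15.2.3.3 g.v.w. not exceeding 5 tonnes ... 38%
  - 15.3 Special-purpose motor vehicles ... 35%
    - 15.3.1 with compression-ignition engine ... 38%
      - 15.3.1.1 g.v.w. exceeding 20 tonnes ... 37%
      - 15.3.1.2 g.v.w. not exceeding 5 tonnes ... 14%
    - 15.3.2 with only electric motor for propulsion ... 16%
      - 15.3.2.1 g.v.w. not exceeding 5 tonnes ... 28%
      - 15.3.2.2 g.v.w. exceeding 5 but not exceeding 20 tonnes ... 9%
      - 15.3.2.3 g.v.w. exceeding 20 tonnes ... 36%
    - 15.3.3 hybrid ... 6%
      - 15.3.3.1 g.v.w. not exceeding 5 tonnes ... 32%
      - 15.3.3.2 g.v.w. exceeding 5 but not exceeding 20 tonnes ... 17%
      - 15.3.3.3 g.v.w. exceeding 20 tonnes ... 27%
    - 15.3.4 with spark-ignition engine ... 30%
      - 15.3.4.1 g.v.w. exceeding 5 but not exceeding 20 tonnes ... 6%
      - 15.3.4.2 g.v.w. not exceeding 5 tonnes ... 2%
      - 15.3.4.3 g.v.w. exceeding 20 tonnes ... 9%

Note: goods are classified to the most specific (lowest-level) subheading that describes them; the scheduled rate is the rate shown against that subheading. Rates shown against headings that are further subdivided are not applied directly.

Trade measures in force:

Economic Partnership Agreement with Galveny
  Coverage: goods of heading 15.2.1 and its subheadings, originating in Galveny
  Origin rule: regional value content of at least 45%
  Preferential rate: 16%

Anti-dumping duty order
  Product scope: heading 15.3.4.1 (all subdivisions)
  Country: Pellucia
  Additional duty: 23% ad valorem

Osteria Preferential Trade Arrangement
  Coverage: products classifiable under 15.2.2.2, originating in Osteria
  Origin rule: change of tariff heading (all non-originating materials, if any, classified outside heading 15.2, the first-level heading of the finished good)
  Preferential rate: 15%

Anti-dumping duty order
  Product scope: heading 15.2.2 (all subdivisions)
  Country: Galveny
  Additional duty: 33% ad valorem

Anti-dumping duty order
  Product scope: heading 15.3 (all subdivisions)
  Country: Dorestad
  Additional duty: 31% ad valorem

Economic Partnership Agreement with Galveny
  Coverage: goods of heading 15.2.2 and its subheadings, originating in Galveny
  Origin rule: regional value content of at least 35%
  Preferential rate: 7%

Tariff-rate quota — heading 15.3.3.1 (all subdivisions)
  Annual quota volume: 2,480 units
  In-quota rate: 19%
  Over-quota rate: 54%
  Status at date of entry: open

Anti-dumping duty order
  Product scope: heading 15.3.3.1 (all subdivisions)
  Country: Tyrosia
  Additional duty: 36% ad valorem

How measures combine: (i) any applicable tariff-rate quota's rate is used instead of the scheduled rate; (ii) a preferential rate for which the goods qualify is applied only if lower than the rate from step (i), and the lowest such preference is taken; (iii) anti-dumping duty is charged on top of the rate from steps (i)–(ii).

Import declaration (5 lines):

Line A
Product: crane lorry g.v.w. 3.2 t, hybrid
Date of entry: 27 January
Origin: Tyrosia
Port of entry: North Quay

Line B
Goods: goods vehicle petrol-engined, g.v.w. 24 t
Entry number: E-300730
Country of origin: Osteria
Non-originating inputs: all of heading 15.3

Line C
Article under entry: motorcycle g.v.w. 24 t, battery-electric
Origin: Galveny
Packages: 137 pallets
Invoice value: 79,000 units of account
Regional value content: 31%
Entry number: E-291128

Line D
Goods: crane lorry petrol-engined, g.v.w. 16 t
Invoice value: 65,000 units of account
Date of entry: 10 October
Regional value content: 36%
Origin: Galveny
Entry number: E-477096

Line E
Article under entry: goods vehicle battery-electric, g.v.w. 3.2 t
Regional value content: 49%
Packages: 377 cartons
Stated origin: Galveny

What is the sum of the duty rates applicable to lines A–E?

123%

Line A: crane lorry → 15.3; hybrid → 15.3.3; g.v.w. 3.2 t → 15.3.3.1. Scheduled 32%. quota on 15.3.3.1 open → in-quota 19%; anti-dumping (Tyrosia, 15.3.3.1): +36%; total 19% + 36% = 55%. → 55%.
Line B: goods vehicle → 15.2; petrol-engined → 15.2.3; g.v.w. 24 t → 15.2.3.2. Scheduled 22%. Osteria agreement on 15.2.2.2: 15.2.3.2 not covered. → 22%.
Line C: motorcycle → 15.1; battery-electric → 15.1.2; g.v.w. 24 t → 15.1.2.1. Scheduled 32%. Galveny agreement on 15.2.1: 15.1.2.1 not covered; Galveny agreement on 15.2.2: 15.1.2.1 not covered. → 32%.
Line D: crane lorry → 15.3; petrol-engined → 15.3.4; g.v.w. 16 t → 15.3.4.1. Scheduled 6%. Galveny agreement on 15.2.1: 15.3.4.1 not covered; Galveny agreement on 15.2.2: 15.3.4.1 not covered. → 6%.
Line E: goods vehicle → 15.2; battery-electric → 15.2.1; g.v.w. 3.2 t → 15.2.1.1. Scheduled 8%. Galveny agreement on 15.2.1: RVC ≥ 45% → 16% available; Galveny agreement on 15.2.2: 15.2.1.1 not covered; preference 16% not lower than 8% → no reduction. → 8%.
Sum: 55% + 22% + 32% + 6% + 8% = 123%.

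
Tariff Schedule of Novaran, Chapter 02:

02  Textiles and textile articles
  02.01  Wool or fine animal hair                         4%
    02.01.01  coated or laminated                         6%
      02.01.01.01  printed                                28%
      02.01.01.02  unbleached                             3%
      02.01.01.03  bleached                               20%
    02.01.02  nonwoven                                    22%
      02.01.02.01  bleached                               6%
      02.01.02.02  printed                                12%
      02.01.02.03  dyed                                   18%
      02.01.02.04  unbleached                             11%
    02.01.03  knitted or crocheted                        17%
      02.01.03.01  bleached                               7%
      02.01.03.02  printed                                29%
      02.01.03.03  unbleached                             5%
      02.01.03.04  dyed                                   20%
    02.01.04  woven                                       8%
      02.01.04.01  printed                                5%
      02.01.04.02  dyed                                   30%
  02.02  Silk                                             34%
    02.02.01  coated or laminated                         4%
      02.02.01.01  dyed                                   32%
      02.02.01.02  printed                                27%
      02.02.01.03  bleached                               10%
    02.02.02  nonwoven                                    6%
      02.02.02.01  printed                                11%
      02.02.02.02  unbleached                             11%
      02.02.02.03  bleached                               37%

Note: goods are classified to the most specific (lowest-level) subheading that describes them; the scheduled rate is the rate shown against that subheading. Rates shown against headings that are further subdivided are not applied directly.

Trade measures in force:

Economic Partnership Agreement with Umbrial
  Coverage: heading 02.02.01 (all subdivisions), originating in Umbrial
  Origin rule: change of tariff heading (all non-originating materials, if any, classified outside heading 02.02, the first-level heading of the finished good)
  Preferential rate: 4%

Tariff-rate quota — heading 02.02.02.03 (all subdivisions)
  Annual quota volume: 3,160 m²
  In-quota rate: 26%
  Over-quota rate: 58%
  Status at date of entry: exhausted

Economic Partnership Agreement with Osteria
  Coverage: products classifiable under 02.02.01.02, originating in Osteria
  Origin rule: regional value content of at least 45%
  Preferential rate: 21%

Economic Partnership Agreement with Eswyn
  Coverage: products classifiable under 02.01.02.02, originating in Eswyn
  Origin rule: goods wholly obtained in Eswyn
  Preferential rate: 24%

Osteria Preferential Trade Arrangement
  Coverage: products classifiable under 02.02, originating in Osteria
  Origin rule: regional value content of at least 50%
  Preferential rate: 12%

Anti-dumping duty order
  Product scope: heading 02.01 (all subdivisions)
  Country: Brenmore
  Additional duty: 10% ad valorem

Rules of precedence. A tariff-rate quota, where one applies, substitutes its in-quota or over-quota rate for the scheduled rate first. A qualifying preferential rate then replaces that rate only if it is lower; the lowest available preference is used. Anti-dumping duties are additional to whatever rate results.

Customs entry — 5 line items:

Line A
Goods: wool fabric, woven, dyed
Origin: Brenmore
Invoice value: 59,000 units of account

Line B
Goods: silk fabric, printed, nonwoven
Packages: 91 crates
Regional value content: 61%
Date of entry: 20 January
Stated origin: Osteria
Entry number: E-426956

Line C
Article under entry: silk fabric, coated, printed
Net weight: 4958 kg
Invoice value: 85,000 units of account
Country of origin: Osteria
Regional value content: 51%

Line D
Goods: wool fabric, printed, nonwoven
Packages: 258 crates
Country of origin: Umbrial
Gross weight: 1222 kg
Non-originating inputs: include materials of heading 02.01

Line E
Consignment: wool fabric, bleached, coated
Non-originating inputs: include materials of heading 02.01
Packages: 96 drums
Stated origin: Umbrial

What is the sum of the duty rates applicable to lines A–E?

Line A: wool → 02.01; woven → 02.01.04; dyed → 02.01.04.02. Scheduled 30%. anti-dumping (Brenmore, 02.01): +10%; total 30% + 10% = 40%. → 40%.
Line B: silk → 02.02; nonwoven → 02.02.02; printed → 02.02.02.01. Scheduled 11%. Osteria agreement on 02.02.01.02: 02.02.02.01 not covered; Osteria agreement on 02.02: RVC ≥ 50% → 12% available; preference 12% not lower than 11% → no reduction. → 11%.
Line C: silk → 02.02; coated → 02.02.01; printed → 02.02.01.02. Scheduled 27%. Osteria agreement on 02.02.01.02: RVC ≥ 45% → 21% available; Osteria agreement on 02.02: RVC ≥ 50% → 12% available; preferential 12%. → 12%.
Line D: wool → 02.01; nonwoven → 02.01.02; printed → 02.01.02.02. Scheduled 12%. Umbrial agreement on 02.02.01: 02.01.02.02 not covered. → 12%.
Line E: wool → 02.01; coated → 02.01.01; bleached → 02.01.01.03. Scheduled 20%. Umbrial agreement on 02.02.01: 02.01.01.03 not covered. → 20%.
Sum: 40% + 11% + 12% + 12% + 20% = 95%.

95%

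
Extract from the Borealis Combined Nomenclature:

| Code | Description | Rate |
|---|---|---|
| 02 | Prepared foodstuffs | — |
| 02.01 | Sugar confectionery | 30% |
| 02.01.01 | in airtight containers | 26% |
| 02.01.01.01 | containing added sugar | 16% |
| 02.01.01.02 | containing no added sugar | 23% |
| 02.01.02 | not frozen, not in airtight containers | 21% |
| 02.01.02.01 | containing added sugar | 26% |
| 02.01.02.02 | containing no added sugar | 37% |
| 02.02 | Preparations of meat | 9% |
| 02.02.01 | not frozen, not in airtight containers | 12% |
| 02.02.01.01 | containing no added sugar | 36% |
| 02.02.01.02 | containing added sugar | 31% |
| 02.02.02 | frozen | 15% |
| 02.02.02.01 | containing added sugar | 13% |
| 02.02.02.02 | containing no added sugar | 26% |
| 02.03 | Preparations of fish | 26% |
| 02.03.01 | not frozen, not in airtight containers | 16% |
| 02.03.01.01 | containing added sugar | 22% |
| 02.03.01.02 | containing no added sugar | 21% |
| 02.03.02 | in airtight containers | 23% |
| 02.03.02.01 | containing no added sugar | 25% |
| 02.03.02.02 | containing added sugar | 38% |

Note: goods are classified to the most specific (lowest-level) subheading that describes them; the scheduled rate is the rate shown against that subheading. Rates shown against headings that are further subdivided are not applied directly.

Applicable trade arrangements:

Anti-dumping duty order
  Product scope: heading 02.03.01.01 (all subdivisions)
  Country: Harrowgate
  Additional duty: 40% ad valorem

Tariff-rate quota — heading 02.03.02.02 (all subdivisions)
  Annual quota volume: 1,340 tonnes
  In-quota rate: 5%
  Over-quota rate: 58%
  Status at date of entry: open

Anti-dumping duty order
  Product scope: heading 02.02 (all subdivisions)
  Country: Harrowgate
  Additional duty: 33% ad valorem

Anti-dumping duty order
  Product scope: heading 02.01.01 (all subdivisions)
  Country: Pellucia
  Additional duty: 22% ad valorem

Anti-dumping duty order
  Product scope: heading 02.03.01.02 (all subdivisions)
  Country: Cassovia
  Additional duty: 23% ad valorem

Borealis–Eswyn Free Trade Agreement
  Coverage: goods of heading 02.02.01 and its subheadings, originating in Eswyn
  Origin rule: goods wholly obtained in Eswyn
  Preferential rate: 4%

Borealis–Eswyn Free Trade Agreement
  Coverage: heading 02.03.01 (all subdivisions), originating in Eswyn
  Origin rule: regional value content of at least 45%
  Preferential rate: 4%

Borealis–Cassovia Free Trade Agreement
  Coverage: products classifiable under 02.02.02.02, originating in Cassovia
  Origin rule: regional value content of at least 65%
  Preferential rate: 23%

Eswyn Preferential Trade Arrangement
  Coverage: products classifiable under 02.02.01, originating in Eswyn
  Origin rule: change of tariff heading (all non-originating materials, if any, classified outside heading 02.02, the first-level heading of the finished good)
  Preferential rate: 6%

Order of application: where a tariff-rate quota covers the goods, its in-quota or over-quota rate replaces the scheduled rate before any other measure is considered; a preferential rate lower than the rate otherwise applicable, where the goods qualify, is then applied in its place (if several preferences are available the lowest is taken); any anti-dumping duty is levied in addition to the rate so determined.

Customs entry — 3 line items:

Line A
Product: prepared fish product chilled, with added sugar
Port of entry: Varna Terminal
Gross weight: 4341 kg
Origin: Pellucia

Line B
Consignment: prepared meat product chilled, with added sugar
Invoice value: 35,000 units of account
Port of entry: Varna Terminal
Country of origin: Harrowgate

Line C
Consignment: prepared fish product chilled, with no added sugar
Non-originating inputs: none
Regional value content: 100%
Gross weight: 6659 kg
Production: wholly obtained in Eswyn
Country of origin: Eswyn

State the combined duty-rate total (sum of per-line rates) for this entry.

90%

Line A: prepared fish product → 02.03; chilled → 02.03.01; with added sugar → 02.03.01.01. Scheduled 22%. No special measure applies. → 22%.
Line B: prepared meat product → 02.02; chilled → 02.02.01; with added sugar → 02.02.01.02. Scheduled 31%. anti-dumping (Harrowgate, 02.02): +33%; total 31% + 33% = 64%. → 64%.
Line C: prepared fish product → 02.03; chilled → 02.03.01; with no added sugar → 02.03.01.02. Scheduled 21%. Eswyn agreement on 02.02.01: 02.03.01.02 not covered; Eswyn agreement on 02.03.01: RVC ≥ 45% → 4% available; Eswyn agreement on 02.02.01: 02.03.01.02 not covered; preferential 4%. → 4%.
Sum: 22% + 64% + 4% = 90%.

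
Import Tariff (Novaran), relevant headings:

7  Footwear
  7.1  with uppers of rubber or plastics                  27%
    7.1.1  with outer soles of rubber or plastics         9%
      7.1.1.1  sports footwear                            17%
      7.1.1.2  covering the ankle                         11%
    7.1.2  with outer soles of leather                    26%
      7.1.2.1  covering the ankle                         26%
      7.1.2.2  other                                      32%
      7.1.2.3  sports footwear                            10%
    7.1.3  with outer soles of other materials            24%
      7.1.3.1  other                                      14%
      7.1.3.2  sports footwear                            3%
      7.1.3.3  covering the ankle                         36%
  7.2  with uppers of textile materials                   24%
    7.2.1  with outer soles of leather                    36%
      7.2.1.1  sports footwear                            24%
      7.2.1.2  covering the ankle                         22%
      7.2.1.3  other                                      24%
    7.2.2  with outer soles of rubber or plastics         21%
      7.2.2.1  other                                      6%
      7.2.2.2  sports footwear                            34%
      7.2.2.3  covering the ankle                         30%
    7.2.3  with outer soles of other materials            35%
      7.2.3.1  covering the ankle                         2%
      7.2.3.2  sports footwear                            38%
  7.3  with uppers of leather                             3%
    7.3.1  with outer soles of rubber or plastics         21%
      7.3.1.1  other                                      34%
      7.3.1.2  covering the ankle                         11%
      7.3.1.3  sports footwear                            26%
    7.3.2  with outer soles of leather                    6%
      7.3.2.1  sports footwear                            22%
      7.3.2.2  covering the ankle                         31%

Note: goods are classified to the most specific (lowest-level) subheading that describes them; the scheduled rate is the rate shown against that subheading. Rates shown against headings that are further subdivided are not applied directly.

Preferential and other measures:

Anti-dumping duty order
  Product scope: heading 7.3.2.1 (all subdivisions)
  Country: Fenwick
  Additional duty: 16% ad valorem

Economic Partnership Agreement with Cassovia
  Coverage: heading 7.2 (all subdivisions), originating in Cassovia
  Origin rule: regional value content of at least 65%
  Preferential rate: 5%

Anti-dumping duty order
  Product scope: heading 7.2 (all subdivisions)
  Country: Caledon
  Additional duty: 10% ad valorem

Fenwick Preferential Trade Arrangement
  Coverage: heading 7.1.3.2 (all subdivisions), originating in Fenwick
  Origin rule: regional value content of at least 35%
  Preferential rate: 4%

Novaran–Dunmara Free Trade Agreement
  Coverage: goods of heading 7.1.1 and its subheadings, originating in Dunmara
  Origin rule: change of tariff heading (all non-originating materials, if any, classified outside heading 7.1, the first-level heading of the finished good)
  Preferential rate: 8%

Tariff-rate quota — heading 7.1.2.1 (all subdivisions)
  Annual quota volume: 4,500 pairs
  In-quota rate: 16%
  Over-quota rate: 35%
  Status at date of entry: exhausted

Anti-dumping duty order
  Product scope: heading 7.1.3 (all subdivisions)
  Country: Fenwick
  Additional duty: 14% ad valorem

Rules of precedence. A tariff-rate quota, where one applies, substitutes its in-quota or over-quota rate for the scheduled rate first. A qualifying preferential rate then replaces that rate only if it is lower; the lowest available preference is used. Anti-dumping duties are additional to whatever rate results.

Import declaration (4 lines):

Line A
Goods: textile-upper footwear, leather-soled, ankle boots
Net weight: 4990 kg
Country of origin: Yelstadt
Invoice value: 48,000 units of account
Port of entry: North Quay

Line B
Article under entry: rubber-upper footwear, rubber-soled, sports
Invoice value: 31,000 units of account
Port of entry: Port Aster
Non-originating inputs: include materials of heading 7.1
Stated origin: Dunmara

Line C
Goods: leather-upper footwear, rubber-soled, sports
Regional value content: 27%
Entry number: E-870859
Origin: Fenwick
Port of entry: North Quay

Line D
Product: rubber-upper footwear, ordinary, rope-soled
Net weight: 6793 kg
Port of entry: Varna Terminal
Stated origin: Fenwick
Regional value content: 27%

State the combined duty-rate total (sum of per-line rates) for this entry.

93%

Line A: textile-upper → 7.2; leather-soled → 7.2.1; ankle boots → 7.2.1.2. Scheduled 22%. No special measure applies. → 22%.
Line B: rubber-upper → 7.1; rubber-soled → 7.1.1; sports → 7.1.1.1. Scheduled 17%. Dunmara agreement on 7.1.1: CTH not met. → 17%.
Line C: leather-upper → 7.3; rubber-soled → 7.3.1; sports → 7.3.1.3. Scheduled 26%. Fenwick agreement on 7.1.3.2: 7.3.1.3 not covered. → 26%.
Line D: rubber-upper → 7.1; rope-soled → 7.1.3; ordinary → 7.1.3.1. Scheduled 14%. Fenwick agreement on 7.1.3.2: 7.1.3.1 not covered; anti-dumping (Fenwick, 7.1.3): +14%; total 14% + 14% = 28%. → 28%.
Sum: 22% + 17% + 26% + 28% = 93%.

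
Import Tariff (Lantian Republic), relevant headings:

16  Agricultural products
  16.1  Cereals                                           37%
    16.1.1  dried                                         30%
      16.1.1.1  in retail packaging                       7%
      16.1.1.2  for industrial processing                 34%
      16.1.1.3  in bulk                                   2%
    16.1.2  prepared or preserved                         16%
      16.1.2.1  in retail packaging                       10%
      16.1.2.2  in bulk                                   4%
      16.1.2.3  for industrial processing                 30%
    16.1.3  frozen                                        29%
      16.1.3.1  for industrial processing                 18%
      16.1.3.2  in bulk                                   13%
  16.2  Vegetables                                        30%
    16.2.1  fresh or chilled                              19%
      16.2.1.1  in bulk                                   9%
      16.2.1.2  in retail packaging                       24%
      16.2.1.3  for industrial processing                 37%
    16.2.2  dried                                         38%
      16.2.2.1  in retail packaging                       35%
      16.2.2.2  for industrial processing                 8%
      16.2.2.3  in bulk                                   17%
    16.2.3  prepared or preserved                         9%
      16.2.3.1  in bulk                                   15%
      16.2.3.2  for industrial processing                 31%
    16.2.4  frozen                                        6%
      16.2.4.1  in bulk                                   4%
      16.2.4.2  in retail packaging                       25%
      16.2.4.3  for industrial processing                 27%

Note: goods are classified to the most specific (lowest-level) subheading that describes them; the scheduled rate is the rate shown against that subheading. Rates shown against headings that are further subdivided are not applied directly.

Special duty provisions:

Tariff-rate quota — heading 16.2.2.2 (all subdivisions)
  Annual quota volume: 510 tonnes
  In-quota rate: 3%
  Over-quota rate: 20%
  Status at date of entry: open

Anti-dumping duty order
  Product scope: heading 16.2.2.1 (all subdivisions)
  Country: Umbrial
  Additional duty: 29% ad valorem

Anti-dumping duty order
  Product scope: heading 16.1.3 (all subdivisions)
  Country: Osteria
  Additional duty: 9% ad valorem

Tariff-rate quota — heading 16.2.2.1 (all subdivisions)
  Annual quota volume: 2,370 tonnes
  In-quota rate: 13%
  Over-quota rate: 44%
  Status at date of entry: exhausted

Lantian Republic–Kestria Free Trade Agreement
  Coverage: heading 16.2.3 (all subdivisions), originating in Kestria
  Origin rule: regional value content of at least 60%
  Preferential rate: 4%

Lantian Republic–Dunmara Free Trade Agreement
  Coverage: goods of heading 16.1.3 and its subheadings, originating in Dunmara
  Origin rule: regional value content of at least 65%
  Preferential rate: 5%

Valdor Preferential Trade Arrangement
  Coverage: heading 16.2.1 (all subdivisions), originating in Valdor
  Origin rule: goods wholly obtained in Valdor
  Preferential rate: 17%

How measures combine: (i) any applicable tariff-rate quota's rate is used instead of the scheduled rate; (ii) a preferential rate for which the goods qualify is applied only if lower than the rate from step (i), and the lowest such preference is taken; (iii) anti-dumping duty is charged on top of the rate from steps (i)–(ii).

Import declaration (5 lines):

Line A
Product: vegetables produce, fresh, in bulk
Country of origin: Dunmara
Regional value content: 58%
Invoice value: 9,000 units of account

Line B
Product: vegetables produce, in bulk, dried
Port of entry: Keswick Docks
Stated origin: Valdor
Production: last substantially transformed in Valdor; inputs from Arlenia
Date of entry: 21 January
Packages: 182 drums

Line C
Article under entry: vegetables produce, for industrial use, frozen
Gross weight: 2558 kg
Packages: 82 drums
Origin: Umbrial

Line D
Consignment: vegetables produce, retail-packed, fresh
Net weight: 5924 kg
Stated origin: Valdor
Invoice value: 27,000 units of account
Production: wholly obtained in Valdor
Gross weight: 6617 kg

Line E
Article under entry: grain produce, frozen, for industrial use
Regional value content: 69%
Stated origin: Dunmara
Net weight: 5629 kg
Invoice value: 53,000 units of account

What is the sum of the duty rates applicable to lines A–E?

75%

Line A: vegetables → 16.2; fresh → 16.2.1; in bulk → 16.2.1.1. Scheduled 9%. Dunmara agreement on 16.1.3: 16.2.1.1 not covered. → 9%.
Line B: vegetables → 16.2; dried → 16.2.2; in bulk → 16.2.2.3. Scheduled 17%. Valdor agreement on 16.2.1: 16.2.2.3 not covered. → 17%.
Line C: vegetables → 16.2; frozen → 16.2.4; for industrial use → 16.2.4.3. Scheduled 27%. No special measure applies. → 27%.
Line D: vegetables → 16.2; fresh → 16.2.1; retail-packed → 16.2.1.2. Scheduled 24%. Valdor agreement on 16.2.1: wholly obtained → 17% available; preferential 17%. → 17%.
Line E: grain → 16.1; frozen → 16.1.3; for industrial use → 16.1.3.1. Scheduled 18%. Dunmara agreement on 16.1.3: RVC ≥ 65% → 5% available; preferential 5%. → 5%.
Sum: 9% + 17% + 27% + 17% + 5% = 75%.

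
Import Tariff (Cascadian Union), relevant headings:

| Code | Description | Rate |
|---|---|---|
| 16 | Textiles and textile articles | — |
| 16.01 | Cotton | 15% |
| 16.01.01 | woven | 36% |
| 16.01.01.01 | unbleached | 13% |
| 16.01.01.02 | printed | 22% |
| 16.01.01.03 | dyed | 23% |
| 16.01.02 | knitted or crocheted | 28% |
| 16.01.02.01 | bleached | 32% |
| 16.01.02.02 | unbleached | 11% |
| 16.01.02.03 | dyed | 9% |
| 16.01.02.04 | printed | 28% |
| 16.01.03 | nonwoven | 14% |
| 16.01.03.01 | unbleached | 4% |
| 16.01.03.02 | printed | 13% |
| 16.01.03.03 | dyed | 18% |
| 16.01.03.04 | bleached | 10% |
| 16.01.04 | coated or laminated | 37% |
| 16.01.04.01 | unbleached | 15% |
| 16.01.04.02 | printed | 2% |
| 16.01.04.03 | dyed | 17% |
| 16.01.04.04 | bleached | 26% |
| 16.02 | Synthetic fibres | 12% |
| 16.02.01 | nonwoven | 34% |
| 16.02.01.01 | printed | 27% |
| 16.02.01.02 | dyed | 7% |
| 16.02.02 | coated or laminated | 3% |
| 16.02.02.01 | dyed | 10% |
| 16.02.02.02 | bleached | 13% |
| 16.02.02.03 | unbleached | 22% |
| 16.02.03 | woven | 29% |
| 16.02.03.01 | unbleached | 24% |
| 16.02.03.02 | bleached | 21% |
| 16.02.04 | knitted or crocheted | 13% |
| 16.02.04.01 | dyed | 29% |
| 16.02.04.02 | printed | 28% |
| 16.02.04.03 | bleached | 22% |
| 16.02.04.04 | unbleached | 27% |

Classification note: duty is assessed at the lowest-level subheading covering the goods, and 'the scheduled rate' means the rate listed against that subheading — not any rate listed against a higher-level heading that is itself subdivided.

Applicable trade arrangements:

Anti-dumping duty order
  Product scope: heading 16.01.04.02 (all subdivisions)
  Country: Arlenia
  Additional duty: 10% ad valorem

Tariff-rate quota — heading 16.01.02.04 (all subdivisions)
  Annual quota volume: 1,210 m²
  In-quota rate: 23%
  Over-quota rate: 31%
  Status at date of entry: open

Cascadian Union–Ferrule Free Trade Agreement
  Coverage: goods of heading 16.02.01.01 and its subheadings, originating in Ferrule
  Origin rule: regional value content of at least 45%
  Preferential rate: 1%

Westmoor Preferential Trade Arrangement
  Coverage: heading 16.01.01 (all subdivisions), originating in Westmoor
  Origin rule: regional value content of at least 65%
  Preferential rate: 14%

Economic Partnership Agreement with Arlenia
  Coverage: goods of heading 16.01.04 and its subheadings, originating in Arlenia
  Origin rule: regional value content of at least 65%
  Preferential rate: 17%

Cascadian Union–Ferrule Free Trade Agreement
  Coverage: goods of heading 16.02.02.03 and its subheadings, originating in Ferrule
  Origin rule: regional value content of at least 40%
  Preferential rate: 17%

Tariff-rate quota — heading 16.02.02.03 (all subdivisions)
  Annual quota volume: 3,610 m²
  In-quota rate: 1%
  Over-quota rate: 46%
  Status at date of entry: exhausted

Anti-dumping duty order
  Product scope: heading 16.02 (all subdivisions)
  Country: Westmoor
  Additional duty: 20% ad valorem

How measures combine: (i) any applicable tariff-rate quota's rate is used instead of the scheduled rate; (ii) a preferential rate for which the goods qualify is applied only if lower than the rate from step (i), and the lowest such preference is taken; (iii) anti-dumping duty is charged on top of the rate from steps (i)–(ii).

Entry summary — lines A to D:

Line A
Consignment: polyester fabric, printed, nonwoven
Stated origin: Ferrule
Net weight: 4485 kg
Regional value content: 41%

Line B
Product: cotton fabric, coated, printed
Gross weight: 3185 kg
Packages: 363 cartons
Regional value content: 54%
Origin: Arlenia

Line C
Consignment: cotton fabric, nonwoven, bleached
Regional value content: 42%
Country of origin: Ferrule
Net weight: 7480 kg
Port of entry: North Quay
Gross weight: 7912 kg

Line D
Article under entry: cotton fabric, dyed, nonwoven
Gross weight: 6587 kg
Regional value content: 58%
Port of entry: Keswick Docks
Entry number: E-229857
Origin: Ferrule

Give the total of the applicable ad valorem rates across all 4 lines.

Line A: polyester → 16.02; nonwoven → 16.02.01; printed → 16.02.01.01. Scheduled 27%. Ferrule agreement on 16.02.01.01: RVC < 45%; Ferrule agreement on 16.02.02.03: 16.02.01.01 not covered. → 27%.
Line B: cotton → 16.01; coated → 16.01.04; printed → 16.01.04.02. Scheduled 2%. Arlenia agreement on 16.01.04: RVC < 65%; anti-dumping (Arlenia, 16.01.04.02): +10%; total 2% + 10% = 12%. → 12%.
Line C: cotton → 16.01; nonwoven → 16.01.03; bleached → 16.01.03.04. Scheduled 10%. Ferrule agreement on 16.02.01.01: 16.01.03.04 not covered; Ferrule agreement on 16.02.02.03: 16.01.03.04 not covered. → 10%.
Line D: cotton → 16.01; nonwoven → 16.01.03; dyed → 16.01.03.03. Scheduled 18%. Ferrule agreement on 16.02.01.01: 16.01.03.03 not covered; Ferrule agreement on 16.02.02.03: 16.01.03.03 not covered. → 18%.
Sum: 27% + 12% + 10% + 18% = 67%.

67%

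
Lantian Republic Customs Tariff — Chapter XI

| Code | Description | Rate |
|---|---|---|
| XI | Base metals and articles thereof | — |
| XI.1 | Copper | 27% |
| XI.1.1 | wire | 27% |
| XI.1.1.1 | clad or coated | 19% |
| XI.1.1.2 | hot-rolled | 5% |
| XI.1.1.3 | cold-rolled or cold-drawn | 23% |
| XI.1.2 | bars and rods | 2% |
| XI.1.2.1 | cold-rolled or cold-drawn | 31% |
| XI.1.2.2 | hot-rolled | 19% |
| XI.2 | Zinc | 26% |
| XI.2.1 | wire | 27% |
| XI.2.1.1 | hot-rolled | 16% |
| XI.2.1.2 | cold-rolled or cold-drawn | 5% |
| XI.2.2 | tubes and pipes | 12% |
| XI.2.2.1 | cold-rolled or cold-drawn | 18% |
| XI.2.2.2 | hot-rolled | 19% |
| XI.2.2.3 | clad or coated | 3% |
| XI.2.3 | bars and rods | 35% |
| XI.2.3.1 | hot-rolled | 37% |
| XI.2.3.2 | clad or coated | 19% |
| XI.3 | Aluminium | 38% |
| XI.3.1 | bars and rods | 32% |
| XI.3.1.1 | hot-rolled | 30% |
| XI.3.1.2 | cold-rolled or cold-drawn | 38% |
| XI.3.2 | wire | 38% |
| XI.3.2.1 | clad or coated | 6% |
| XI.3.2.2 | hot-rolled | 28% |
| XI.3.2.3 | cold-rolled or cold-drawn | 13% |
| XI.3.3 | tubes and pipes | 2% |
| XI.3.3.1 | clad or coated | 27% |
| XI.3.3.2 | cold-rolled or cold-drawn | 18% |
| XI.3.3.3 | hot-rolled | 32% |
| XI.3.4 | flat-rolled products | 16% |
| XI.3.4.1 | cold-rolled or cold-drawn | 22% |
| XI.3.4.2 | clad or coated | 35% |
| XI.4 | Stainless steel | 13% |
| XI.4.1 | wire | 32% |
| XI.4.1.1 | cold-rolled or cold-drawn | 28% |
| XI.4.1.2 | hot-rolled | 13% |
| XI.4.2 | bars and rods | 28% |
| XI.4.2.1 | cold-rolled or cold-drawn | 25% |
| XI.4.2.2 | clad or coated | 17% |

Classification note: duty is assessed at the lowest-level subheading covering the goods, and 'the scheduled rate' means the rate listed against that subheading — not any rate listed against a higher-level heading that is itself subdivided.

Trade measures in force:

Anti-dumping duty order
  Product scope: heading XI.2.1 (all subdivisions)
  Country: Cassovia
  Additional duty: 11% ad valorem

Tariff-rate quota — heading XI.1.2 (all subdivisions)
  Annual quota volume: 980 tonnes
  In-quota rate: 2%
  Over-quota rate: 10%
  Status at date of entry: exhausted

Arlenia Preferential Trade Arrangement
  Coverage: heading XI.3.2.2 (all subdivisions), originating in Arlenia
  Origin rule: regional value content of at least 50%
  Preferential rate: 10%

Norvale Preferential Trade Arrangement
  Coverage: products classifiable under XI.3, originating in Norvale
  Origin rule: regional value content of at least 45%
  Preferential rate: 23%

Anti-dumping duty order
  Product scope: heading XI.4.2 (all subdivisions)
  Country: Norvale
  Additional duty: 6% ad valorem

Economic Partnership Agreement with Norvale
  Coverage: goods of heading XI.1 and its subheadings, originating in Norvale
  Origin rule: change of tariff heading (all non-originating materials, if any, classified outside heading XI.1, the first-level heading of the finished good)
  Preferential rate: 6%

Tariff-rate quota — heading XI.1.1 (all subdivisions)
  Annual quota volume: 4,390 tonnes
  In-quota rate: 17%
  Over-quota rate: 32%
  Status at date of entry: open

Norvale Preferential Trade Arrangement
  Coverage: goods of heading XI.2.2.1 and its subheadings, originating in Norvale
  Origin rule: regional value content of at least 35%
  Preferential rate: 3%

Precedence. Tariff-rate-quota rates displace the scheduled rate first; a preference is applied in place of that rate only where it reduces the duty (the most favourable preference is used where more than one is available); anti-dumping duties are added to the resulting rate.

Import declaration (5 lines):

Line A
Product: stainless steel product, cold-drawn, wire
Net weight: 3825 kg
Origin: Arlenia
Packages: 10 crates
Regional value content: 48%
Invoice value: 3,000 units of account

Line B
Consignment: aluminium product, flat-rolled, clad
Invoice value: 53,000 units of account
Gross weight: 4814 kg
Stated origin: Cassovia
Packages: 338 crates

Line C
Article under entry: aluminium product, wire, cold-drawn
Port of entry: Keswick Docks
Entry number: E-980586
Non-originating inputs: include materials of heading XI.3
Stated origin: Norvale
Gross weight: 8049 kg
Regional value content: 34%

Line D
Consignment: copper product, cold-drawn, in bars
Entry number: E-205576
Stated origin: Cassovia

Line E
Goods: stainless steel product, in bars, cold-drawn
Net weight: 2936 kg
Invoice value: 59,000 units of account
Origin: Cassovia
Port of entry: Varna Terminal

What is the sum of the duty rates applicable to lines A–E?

Line A: stainless steel → XI.4; wire → XI.4.1; cold-drawn → XI.4.1.1. Scheduled 28%. Arlenia agreement on XI.3.2.2: XI.4.1.1 not covered. → 28%.
Line B: aluminium → XI.3; flat-rolled → XI.3.4; clad → XI.3.4.2. Scheduled 35%. No special measure applies. → 35%.
Line C: aluminium → XI.3; wire → XI.3.2; cold-drawn → XI.3.2.3. Scheduled 13%. Norvale agreement on XI.3: RVC < 45%; Norvale agreement on XI.1: XI.3.2.3 not covered; Norvale agreement on XI.2.2.1: XI.3.2.3 not covered. → 13%.
Line D: copper → XI.1; in bars → XI.1.2; cold-drawn → XI.1.2.1. Scheduled 31%. quota on XI.1.2 exhausted → over-quota 10%. → 10%.
Line E: stainless steel → XI.4; in bars → XI.4.2; cold-drawn → XI.4.2.1. Scheduled 25%. No special measure applies. → 25%.
Sum: 28% + 35% + 13% + 10% + 25% = 111%.

111%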